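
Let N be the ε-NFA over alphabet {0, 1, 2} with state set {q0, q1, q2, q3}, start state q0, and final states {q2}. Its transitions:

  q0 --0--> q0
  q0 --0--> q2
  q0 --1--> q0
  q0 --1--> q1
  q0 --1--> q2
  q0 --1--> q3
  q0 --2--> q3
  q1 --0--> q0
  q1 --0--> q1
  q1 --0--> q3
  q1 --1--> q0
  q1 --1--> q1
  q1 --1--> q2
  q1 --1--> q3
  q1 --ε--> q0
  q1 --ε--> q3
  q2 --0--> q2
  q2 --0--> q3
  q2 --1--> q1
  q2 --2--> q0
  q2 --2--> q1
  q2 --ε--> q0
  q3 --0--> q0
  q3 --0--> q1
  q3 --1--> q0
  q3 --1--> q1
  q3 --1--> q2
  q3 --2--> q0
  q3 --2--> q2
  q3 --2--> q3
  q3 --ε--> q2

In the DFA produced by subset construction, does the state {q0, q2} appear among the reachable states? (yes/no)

yes

Start state of the DFA: {q0} (ε-closure of the NFA start).
{q0} --0--> {q0, q2}  [new]
{q0} --1--> {q0, q1, q2, q3}  [new]
{q0} --2--> {q0, q2, q3}  [new]
{q0, q2} --0--> {q0, q2, q3}  [seen]
{q0, q2} --1--> {q0, q1, q2, q3}  [seen]
{q0, q2} --2--> {q0, q1, q2, q3}  [seen]
{q0, q1, q2, q3} --0--> {q0, q1, q2, q3}  [seen]
{q0, q1, q2, q3} --1--> {q0, q1, q2, q3}  [seen]
{q0, q1, q2, q3} --2--> {q0, q1, q2, q3}  [seen]
{q0, q2, q3} --0--> {q0, q1, q2, q3}  [seen]
{q0, q2, q3} --1--> {q0, q1, q2, q3}  [seen]
{q0, q2, q3} --2--> {q0, q1, q2, q3}  [seen]
Reachable DFA states: {q0}, {q0, q2}, {q0, q1, q2, q3}, {q0, q2, q3}.
{q0, q2} is among them.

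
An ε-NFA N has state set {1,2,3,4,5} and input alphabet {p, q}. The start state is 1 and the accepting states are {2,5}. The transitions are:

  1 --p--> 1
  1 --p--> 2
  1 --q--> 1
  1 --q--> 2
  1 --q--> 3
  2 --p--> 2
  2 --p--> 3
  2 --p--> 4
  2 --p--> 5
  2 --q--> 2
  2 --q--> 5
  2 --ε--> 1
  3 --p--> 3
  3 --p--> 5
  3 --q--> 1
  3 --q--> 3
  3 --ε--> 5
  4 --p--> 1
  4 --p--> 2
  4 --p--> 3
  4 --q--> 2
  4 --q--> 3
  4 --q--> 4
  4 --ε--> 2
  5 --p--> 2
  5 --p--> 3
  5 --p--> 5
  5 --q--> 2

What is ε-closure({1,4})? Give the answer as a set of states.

{1,2,4}

Begin with {1,4}.
4 →ε {2}; add 2.
ε-closure = {1,2,4}.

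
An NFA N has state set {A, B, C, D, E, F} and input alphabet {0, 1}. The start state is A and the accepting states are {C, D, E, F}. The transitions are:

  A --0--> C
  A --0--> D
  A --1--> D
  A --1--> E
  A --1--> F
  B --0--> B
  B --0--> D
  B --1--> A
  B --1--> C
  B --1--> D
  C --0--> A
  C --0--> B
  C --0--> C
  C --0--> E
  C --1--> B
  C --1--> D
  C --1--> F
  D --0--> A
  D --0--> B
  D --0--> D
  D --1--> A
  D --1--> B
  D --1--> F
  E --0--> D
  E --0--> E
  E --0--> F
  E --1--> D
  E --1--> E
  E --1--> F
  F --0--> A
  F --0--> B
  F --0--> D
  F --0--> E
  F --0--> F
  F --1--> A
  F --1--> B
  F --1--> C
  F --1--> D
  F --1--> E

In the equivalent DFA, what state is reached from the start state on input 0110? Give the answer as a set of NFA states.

{A, B, C, D, E, F}

Start: {A}.
δ(A,0) = {C, D}.
Union: {C, D}.
After 0: {C, D}.
δ(C,1) = {B, D, F}; δ(D,1) = {A, B, F}.
Union: {A, B, D, F}.
After 1: {A, B, D, F}.
δ(A,1) = {D, E, F}; δ(B,1) = {A, C, D}; δ(D,1) = {A, B, F}; δ(F,1) = {A, B, C, D, E}.
Union: {A, B, C, D, E, F}.
After 1: {A, B, C, D, E, F}.
δ(A,0) = {C, D}; δ(B,0) = {B, D}; δ(C,0) = {A, B, C, E}; δ(D,0) = {A, B, D}; δ(E,0) = {D, E, F}; δ(F,0) = {A, B, D, E, F}.
Union: {A, B, C, D, E, F}.
After 0: {A, B, C, D, E, F}.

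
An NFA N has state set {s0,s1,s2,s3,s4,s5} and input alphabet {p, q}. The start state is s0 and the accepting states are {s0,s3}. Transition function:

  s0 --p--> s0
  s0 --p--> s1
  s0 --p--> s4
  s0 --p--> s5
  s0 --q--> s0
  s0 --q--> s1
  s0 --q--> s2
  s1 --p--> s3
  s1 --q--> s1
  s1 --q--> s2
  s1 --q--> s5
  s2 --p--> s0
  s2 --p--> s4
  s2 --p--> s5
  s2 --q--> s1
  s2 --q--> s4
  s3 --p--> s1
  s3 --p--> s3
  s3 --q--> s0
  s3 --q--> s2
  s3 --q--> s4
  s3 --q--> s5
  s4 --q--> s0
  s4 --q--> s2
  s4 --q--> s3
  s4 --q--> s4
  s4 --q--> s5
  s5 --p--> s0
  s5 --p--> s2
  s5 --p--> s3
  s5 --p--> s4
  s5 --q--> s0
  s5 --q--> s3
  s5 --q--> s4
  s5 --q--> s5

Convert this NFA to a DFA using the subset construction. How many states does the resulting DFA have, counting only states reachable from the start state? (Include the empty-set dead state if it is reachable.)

Start state of the DFA: {s0}.
{s0} --p--> {s0,s1,s4,s5}  [new]
{s0} --q--> {s0,s1,s2}  [new]
{s0,s1,s4,s5} --p--> {s0,s1,s2,s3,s4,s5}  [new]
{s0,s1,s4,s5} --q--> {s0,s1,s2,s3,s4,s5}  [seen]
{s0,s1,s2} --p--> {s0,s1,s3,s4,s5}  [new]
{s0,s1,s2} --q--> {s0,s1,s2,s4,s5}  [new]
{s0,s1,s2,s3,s4,s5} --p--> {s0,s1,s2,s3,s4,s5}  [seen]
{s0,s1,s2,s3,s4,s5} --q--> {s0,s1,s2,s3,s4,s5}  [seen]
{s0,s1,s3,s4,s5} --p--> {s0,s1,s2,s3,s4,s5}  [seen]
{s0,s1,s3,s4,s5} --q--> {s0,s1,s2,s3,s4,s5}  [seen]
{s0,s1,s2,s4,s5} --p--> {s0,s1,s2,s3,s4,s5}  [seen]
{s0,s1,s2,s4,s5} --q--> {s0,s1,s2,s3,s4,s5}  [seen]
Reachable DFA states: {s0}, {s0,s1,s4,s5}, {s0,s1,s2}, {s0,s1,s2,s3,s4,s5}, {s0,s1,s3,s4,s5}, {s0,s1,s2,s4,s5}.

6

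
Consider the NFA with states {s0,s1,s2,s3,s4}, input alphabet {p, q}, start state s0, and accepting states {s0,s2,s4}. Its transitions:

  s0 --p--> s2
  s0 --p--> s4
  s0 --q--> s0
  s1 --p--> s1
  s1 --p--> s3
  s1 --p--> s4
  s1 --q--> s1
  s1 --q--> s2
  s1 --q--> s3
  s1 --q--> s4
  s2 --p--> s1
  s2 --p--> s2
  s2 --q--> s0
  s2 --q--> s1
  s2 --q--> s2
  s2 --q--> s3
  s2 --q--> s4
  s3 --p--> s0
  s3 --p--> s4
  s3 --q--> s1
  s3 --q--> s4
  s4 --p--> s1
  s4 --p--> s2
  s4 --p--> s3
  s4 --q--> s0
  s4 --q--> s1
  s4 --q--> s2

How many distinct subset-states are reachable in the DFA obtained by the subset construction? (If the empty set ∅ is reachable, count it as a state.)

4

Start state of the DFA: {s0}.
{s0} --p--> {s2,s4}  [new]
{s0} --q--> {s0}  [seen]
{s2,s4} --p--> {s1,s2,s3}  [new]
{s2,s4} --q--> {s0,s1,s2,s3,s4}  [new]
{s1,s2,s3} --p--> {s0,s1,s2,s3,s4}  [seen]
{s1,s2,s3} --q--> {s0,s1,s2,s3,s4}  [seen]
{s0,s1,s2,s3,s4} --p--> {s0,s1,s2,s3,s4}  [seen]
{s0,s1,s2,s3,s4} --q--> {s0,s1,s2,s3,s4}  [seen]
Reachable DFA states: {s0}, {s2,s4}, {s1,s2,s3}, {s0,s1,s2,s3,s4}.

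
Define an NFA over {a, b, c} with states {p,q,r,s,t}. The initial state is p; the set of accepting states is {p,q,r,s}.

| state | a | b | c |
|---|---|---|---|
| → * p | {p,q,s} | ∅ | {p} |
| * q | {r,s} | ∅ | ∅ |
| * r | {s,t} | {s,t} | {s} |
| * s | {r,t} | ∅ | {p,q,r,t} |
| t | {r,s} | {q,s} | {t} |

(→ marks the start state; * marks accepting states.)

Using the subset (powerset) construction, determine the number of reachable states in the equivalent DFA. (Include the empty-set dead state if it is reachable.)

Start state of the DFA: {p}.
{p} --a--> {p,q,s}  [new]
{p} --b--> ∅  [new]
{p} --c--> {p}  [seen]
{p,q,s} --a--> {p,q,r,s,t}  [new]
{p,q,s} --b--> ∅  [seen]
{p,q,s} --c--> {p,q,r,t}  [new]
∅ --a--> ∅  [seen]
∅ --b--> ∅  [seen]
∅ --c--> ∅  [seen]
{p,q,r,s,t} --a--> {p,q,r,s,t}  [seen]
{p,q,r,s,t} --b--> {q,s,t}  [new]
{p,q,r,s,t} --c--> {p,q,r,s,t}  [seen]
{p,q,r,t} --a--> {p,q,r,s,t}  [seen]
{p,q,r,t} --b--> {q,s,t}  [seen]
{p,q,r,t} --c--> {p,s,t}  [new]
{q,s,t} --a--> {r,s,t}  [new]
{q,s,t} --b--> {q,s}  [new]
{q,s,t} --c--> {p,q,r,t}  [seen]
{p,s,t} --a--> {p,q,r,s,t}  [seen]
{p,s,t} --b--> {q,s}  [seen]
{p,s,t} --c--> {p,q,r,t}  [seen]
{r,s,t} --a--> {r,s,t}  [seen]
{r,s,t} --b--> {q,s,t}  [seen]
{r,s,t} --c--> {p,q,r,s,t}  [seen]
{q,s} --a--> {r,s,t}  [seen]
{q,s} --b--> ∅  [seen]
{q,s} --c--> {p,q,r,t}  [seen]
Reachable DFA states: {p}, {p,q,s}, ∅, {p,q,r,s,t}, {p,q,r,t}, {q,s,t}, {p,s,t}, {r,s,t}, {q,s}.

9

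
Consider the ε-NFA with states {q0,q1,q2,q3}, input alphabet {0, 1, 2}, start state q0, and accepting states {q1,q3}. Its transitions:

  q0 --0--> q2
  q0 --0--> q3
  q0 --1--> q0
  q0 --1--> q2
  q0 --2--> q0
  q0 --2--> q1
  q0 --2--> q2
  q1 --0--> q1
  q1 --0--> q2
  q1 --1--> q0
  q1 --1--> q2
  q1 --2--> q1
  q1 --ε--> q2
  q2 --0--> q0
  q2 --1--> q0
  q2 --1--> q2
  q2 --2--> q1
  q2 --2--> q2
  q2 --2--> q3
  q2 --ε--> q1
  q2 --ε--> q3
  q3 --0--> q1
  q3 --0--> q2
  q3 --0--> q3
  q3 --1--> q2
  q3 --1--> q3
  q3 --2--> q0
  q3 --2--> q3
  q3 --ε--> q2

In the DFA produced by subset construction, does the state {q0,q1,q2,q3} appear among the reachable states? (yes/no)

Start state of the DFA: {q0} (ε-closure of the NFA start).
{q0} --0--> {q1,q2,q3}  [new]
{q0} --1--> {q0,q1,q2,q3}  [new]
{q0} --2--> {q0,q1,q2,q3}  [seen]
{q1,q2,q3} --0--> {q0,q1,q2,q3}  [seen]
{q1,q2,q3} --1--> {q0,q1,q2,q3}  [seen]
{q1,q2,q3} --2--> {q0,q1,q2,q3}  [seen]
{q0,q1,q2,q3} --0--> {q0,q1,q2,q3}  [seen]
{q0,q1,q2,q3} --1--> {q0,q1,q2,q3}  [seen]
{q0,q1,q2,q3} --2--> {q0,q1,q2,q3}  [seen]
Reachable DFA states: {q0}, {q1,q2,q3}, {q0,q1,q2,q3}.
{q0,q1,q2,q3} is among them.

yes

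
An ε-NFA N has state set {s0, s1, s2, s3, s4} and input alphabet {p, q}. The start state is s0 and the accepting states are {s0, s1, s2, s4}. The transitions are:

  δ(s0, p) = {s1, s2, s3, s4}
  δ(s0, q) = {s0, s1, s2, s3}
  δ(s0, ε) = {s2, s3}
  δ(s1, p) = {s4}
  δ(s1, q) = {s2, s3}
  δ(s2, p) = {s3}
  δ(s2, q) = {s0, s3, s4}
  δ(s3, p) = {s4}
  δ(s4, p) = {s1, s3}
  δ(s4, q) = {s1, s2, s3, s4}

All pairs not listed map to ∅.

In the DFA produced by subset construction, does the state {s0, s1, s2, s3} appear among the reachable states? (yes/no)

no

Start state of the DFA: {s0, s2, s3} (ε-closure of the NFA start).
{s0, s2, s3} --p--> {s1, s2, s3, s4}  [new]
{s0, s2, s3} --q--> {s0, s1, s2, s3, s4}  [new]
{s1, s2, s3, s4} --p--> {s1, s3, s4}  [new]
{s1, s2, s3, s4} --q--> {s0, s1, s2, s3, s4}  [seen]
{s0, s1, s2, s3, s4} --p--> {s1, s2, s3, s4}  [seen]
{s0, s1, s2, s3, s4} --q--> {s0, s1, s2, s3, s4}  [seen]
{s1, s3, s4} --p--> {s1, s3, s4}  [seen]
{s1, s3, s4} --q--> {s1, s2, s3, s4}  [seen]
Reachable DFA states: {s0, s2, s3}, {s1, s2, s3, s4}, {s0, s1, s2, s3, s4}, {s1, s3, s4}.
{s0, s1, s2, s3} is not among them.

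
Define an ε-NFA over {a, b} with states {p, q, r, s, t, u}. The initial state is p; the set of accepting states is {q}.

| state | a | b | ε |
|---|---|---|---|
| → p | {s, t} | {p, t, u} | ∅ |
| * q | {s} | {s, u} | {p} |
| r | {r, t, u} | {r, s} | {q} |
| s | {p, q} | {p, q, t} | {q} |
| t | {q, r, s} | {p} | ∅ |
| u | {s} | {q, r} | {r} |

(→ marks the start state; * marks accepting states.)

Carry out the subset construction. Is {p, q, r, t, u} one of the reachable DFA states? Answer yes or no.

Start state of the DFA: {p} (ε-closure of the NFA start).
{p} --a--> {p, q, s, t}  [new]
{p} --b--> {p, q, r, t, u}  [new]
{p, q, s, t} --a--> {p, q, r, s, t}  [new]
{p, q, s, t} --b--> {p, q, r, s, t, u}  [new]
{p, q, r, t, u} --a--> {p, q, r, s, t, u}  [seen]
{p, q, r, t, u} --b--> {p, q, r, s, t, u}  [seen]
{p, q, r, s, t} --a--> {p, q, r, s, t, u}  [seen]
{p, q, r, s, t} --b--> {p, q, r, s, t, u}  [seen]
{p, q, r, s, t, u} --a--> {p, q, r, s, t, u}  [seen]
{p, q, r, s, t, u} --b--> {p, q, r, s, t, u}  [seen]
Reachable DFA states: {p}, {p, q, s, t}, {p, q, r, t, u}, {p, q, r, s, t}, {p, q, r, s, t, u}.
{p, q, r, t, u} is among them.

yes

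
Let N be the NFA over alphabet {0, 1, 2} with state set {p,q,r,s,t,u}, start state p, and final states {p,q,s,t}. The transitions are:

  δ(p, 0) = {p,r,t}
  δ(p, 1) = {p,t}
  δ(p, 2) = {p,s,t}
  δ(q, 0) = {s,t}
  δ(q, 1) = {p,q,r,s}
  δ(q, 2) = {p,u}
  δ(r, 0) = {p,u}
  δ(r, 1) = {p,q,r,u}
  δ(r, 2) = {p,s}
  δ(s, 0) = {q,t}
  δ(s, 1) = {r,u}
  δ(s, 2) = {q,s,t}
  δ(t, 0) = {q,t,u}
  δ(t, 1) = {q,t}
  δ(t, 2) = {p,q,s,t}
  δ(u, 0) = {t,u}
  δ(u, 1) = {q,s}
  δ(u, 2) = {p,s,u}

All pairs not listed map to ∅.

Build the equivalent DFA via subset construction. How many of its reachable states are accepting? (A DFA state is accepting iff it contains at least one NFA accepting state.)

Start state of the DFA: {p}.
{p} --0--> {p,r,t}  [new]
{p} --1--> {p,t}  [new]
{p} --2--> {p,s,t}  [new]
{p,r,t} --0--> {p,q,r,t,u}  [new]
{p,r,t} --1--> {p,q,r,t,u}  [seen]
{p,r,t} --2--> {p,q,s,t}  [new]
{p,t} --0--> {p,q,r,t,u}  [seen]
{p,t} --1--> {p,q,t}  [new]
{p,t} --2--> {p,q,s,t}  [seen]
{p,s,t} --0--> {p,q,r,t,u}  [seen]
{p,s,t} --1--> {p,q,r,t,u}  [seen]
{p,s,t} --2--> {p,q,s,t}  [seen]
{p,q,r,t,u} --0--> {p,q,r,s,t,u}  [new]
{p,q,r,t,u} --1--> {p,q,r,s,t,u}  [seen]
{p,q,r,t,u} --2--> {p,q,s,t,u}  [new]
{p,q,s,t} --0--> {p,q,r,s,t,u}  [seen]
{p,q,s,t} --1--> {p,q,r,s,t,u}  [seen]
{p,q,s,t} --2--> {p,q,s,t,u}  [seen]
{p,q,t} --0--> {p,q,r,s,t,u}  [seen]
{p,q,t} --1--> {p,q,r,s,t}  [new]
{p,q,t} --2--> {p,q,s,t,u}  [seen]
{p,q,r,s,t,u} --0--> {p,q,r,s,t,u}  [seen]
{p,q,r,s,t,u} --1--> {p,q,r,s,t,u}  [seen]
{p,q,r,s,t,u} --2--> {p,q,s,t,u}  [seen]
{p,q,s,t,u} --0--> {p,q,r,s,t,u}  [seen]
{p,q,s,t,u} --1--> {p,q,r,s,t,u}  [seen]
{p,q,s,t,u} --2--> {p,q,s,t,u}  [seen]
{p,q,r,s,t} --0--> {p,q,r,s,t,u}  [seen]
{p,q,r,s,t} --1--> {p,q,r,s,t,u}  [seen]
{p,q,r,s,t} --2--> {p,q,s,t,u}  [seen]
Reachable DFA states: {p}, {p,r,t}, {p,t}, {p,s,t}, {p,q,r,t,u}, {p,q,s,t}, {p,q,t}, {p,q,r,s,t,u}, {p,q,s,t,u}, {p,q,r,s,t}.
Accepting DFA states (contain an NFA accepting state): {p}, {p,r,t}, {p,t}, {p,s,t}, {p,q,r,t,u}, {p,q,s,t}, {p,q,t}, {p,q,r,s,t,u}, {p,q,s,t,u}, {p,q,r,s,t}.

10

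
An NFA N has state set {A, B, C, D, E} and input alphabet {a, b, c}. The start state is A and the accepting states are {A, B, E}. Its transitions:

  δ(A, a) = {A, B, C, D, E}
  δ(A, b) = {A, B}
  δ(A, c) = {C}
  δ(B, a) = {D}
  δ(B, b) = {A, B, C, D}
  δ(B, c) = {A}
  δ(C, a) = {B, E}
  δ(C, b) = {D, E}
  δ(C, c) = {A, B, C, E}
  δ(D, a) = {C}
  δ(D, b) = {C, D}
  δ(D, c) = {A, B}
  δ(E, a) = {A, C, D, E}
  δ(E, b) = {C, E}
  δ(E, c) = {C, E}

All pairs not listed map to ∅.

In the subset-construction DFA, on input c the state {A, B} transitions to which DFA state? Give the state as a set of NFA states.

δ(A,c) = {C}; δ(B,c) = {A}.
Union: {A, C}.

{A, C}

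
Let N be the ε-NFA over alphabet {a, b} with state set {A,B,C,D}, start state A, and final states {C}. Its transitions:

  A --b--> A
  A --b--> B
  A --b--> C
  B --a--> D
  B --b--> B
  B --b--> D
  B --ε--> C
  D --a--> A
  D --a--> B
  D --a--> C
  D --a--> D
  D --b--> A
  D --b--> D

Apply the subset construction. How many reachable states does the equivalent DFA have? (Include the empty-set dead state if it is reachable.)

Start state of the DFA: {A} (ε-closure of the NFA start).
{A} --a--> ∅  [new]
{A} --b--> {A,B,C}  [new]
∅ --a--> ∅  [seen]
∅ --b--> ∅  [seen]
{A,B,C} --a--> {D}  [new]
{A,B,C} --b--> {A,B,C,D}  [new]
{D} --a--> {A,B,C,D}  [seen]
{D} --b--> {A,D}  [new]
{A,B,C,D} --a--> {A,B,C,D}  [seen]
{A,B,C,D} --b--> {A,B,C,D}  [seen]
{A,D} --a--> {A,B,C,D}  [seen]
{A,D} --b--> {A,B,C,D}  [seen]
Reachable DFA states: {A}, ∅, {A,B,C}, {D}, {A,B,C,D}, {A,D}.

6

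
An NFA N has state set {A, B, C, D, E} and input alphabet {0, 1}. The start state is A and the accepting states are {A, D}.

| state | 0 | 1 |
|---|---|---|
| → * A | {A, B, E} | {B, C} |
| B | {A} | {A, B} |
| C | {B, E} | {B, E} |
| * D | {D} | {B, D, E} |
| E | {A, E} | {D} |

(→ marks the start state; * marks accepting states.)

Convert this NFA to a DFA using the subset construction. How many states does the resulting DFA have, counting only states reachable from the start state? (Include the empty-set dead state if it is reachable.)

Start state of the DFA: {A}.
{A} --0--> {A, B, E}  [new]
{A} --1--> {B, C}  [new]
{A, B, E} --0--> {A, B, E}  [seen]
{A, B, E} --1--> {A, B, C, D}  [new]
{B, C} --0--> {A, B, E}  [seen]
{B, C} --1--> {A, B, E}  [seen]
{A, B, C, D} --0--> {A, B, D, E}  [new]
{A, B, C, D} --1--> {A, B, C, D, E}  [new]
{A, B, D, E} --0--> {A, B, D, E}  [seen]
{A, B, D, E} --1--> {A, B, C, D, E}  [seen]
{A, B, C, D, E} --0--> {A, B, D, E}  [seen]
{A, B, C, D, E} --1--> {A, B, C, D, E}  [seen]
Reachable DFA states: {A}, {A, B, E}, {B, C}, {A, B, C, D}, {A, B, D, E}, {A, B, C, D, E}.

6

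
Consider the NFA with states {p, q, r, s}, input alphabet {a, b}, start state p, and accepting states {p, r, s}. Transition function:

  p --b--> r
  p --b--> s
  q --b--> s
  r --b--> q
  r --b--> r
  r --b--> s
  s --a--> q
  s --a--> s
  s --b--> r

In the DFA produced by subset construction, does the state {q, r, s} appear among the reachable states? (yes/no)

yes

Start state of the DFA: {p}.
{p} --a--> ∅  [new]
{p} --b--> {r, s}  [new]
∅ --a--> ∅  [seen]
∅ --b--> ∅  [seen]
{r, s} --a--> {q, s}  [new]
{r, s} --b--> {q, r, s}  [new]
{q, s} --a--> {q, s}  [seen]
{q, s} --b--> {r, s}  [seen]
{q, r, s} --a--> {q, s}  [seen]
{q, r, s} --b--> {q, r, s}  [seen]
Reachable DFA states: {p}, ∅, {r, s}, {q, s}, {q, r, s}.
{q, r, s} is among them.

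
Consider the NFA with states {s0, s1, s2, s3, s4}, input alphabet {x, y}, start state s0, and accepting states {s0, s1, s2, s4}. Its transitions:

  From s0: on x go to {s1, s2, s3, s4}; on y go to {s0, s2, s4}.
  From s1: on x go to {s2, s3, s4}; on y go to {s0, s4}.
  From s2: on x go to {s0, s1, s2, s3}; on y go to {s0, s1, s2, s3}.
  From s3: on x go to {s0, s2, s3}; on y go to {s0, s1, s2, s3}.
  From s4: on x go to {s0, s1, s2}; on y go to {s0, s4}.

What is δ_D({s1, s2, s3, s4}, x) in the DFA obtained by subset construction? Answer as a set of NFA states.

{s0, s1, s2, s3, s4}

δ(s1,x) = {s2, s3, s4}; δ(s2,x) = {s0, s1, s2, s3}; δ(s3,x) = {s0, s2, s3}; δ(s4,x) = {s0, s1, s2}.
Union: {s0, s1, s2, s3, s4}.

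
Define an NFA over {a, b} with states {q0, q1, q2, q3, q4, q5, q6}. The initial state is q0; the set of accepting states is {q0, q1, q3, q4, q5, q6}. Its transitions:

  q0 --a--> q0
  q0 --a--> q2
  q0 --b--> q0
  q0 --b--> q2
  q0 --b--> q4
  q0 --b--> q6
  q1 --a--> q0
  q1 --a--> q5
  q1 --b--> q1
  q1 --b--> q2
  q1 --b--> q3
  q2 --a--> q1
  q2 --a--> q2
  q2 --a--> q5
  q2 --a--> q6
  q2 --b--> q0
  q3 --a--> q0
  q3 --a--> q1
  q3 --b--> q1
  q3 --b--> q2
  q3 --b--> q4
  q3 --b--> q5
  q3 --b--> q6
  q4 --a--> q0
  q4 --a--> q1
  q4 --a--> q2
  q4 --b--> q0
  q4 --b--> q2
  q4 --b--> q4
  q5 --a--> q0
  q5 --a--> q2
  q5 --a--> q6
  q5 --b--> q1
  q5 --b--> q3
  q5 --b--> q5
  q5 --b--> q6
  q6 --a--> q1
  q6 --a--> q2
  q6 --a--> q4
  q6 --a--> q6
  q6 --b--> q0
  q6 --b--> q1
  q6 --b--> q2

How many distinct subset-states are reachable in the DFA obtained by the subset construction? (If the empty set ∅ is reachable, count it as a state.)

8

Start state of the DFA: {q0}.
{q0} --a--> {q0, q2}  [new]
{q0} --b--> {q0, q2, q4, q6}  [new]
{q0, q2} --a--> {q0, q1, q2, q5, q6}  [new]
{q0, q2} --b--> {q0, q2, q4, q6}  [seen]
{q0, q2, q4, q6} --a--> {q0, q1, q2, q4, q5, q6}  [new]
{q0, q2, q4, q6} --b--> {q0, q1, q2, q4, q6}  [new]
{q0, q1, q2, q5, q6} --a--> {q0, q1, q2, q4, q5, q6}  [seen]
{q0, q1, q2, q5, q6} --b--> {q0, q1, q2, q3, q4, q5, q6}  [new]
{q0, q1, q2, q4, q5, q6} --a--> {q0, q1, q2, q4, q5, q6}  [seen]
{q0, q1, q2, q4, q5, q6} --b--> {q0, q1, q2, q3, q4, q5, q6}  [seen]
{q0, q1, q2, q4, q6} --a--> {q0, q1, q2, q4, q5, q6}  [seen]
{q0, q1, q2, q4, q6} --b--> {q0, q1, q2, q3, q4, q6}  [new]
{q0, q1, q2, q3, q4, q5, q6} --a--> {q0, q1, q2, q4, q5, q6}  [seen]
{q0, q1, q2, q3, q4, q5, q6} --b--> {q0, q1, q2, q3, q4, q5, q6}  [seen]
{q0, q1, q2, q3, q4, q6} --a--> {q0, q1, q2, q4, q5, q6}  [seen]
{q0, q1, q2, q3, q4, q6} --b--> {q0, q1, q2, q3, q4, q5, q6}  [seen]
Reachable DFA states: {q0}, {q0, q2}, {q0, q2, q4, q6}, {q0, q1, q2, q5, q6}, {q0, q1, q2, q4, q5, q6}, {q0, q1, q2, q4, q6}, {q0, q1, q2, q3, q4, q5, q6}, {q0, q1, q2, q3, q4, q6}.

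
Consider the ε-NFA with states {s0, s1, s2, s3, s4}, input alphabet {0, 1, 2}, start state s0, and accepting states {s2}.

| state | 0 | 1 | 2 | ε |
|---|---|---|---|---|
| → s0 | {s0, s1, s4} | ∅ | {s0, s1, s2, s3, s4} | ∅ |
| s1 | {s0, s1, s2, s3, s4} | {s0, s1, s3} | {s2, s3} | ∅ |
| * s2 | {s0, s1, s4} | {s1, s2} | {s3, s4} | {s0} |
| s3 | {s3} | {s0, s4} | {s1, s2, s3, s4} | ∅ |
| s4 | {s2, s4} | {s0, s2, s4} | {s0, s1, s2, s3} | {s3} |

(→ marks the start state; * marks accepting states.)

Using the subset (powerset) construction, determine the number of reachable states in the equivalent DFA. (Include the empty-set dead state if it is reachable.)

4

Start state of the DFA: {s0} (ε-closure of the NFA start).
{s0} --0--> {s0, s1, s3, s4}  [new]
{s0} --1--> ∅  [new]
{s0} --2--> {s0, s1, s2, s3, s4}  [new]
{s0, s1, s3, s4} --0--> {s0, s1, s2, s3, s4}  [seen]
{s0, s1, s3, s4} --1--> {s0, s1, s2, s3, s4}  [seen]
{s0, s1, s3, s4} --2--> {s0, s1, s2, s3, s4}  [seen]
∅ --0--> ∅  [seen]
∅ --1--> ∅  [seen]
∅ --2--> ∅  [seen]
{s0, s1, s2, s3, s4} --0--> {s0, s1, s2, s3, s4}  [seen]
{s0, s1, s2, s3, s4} --1--> {s0, s1, s2, s3, s4}  [seen]
{s0, s1, s2, s3, s4} --2--> {s0, s1, s2, s3, s4}  [seen]
Reachable DFA states: {s0}, {s0, s1, s3, s4}, ∅, {s0, s1, s2, s3, s4}.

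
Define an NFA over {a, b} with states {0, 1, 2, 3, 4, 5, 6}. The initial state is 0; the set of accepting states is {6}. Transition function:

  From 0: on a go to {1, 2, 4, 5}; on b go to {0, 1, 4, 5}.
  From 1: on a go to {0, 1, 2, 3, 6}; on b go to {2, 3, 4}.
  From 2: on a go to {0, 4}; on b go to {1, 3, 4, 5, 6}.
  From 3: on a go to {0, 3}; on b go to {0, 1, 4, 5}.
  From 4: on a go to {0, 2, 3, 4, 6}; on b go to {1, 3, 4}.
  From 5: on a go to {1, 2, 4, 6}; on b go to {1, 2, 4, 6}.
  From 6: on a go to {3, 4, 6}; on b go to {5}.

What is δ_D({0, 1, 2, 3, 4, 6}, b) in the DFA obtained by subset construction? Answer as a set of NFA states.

δ(0,b) = {0, 1, 4, 5}; δ(1,b) = {2, 3, 4}; δ(2,b) = {1, 3, 4, 5, 6}; δ(3,b) = {0, 1, 4, 5}; δ(4,b) = {1, 3, 4}; δ(6,b) = {5}.
Union: {0, 1, 2, 3, 4, 5, 6}.

{0, 1, 2, 3, 4, 5, 6}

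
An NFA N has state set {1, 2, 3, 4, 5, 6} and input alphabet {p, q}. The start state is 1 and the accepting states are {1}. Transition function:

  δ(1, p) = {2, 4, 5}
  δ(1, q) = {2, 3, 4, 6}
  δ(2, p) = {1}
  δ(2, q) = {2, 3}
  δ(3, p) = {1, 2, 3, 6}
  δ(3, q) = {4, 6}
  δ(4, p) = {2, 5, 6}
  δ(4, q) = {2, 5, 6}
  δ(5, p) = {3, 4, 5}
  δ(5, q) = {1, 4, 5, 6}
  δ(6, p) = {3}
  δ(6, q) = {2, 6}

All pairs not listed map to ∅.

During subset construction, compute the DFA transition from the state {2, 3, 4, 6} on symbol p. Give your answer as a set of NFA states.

{1, 2, 3, 5, 6}

δ(2,p) = {1}; δ(3,p) = {1, 2, 3, 6}; δ(4,p) = {2, 5, 6}; δ(6,p) = {3}.
Union: {1, 2, 3, 5, 6}.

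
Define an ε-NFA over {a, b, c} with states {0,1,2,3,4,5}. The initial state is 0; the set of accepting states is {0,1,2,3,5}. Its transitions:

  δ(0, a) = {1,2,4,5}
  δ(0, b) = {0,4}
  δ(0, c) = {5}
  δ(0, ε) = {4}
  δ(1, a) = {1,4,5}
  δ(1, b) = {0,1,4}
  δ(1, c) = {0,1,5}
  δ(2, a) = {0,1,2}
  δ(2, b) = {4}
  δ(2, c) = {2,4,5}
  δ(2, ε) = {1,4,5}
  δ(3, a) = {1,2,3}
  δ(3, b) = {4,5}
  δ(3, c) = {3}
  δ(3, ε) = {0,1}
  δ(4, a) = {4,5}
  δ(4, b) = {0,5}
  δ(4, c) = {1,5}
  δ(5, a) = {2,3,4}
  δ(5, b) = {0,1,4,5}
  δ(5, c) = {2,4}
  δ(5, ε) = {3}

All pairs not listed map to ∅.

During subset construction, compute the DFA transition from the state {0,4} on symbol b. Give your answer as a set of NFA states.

δ(0,b) = {0,4}; δ(4,b) = {0,5}.
Union: {0,4,5}.
ε-closure gives {0,1,3,4,5}.

{0,1,3,4,5}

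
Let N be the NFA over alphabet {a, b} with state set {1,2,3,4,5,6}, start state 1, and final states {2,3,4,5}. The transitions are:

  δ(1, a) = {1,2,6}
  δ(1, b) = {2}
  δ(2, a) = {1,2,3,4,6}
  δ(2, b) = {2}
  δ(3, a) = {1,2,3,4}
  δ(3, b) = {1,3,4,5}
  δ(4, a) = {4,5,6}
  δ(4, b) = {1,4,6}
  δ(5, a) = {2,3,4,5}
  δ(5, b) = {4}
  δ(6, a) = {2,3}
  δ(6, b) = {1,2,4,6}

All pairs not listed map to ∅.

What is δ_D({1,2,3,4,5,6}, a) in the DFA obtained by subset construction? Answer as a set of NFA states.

{1,2,3,4,5,6}

δ(1,a) = {1,2,6}; δ(2,a) = {1,2,3,4,6}; δ(3,a) = {1,2,3,4}; δ(4,a) = {4,5,6}; δ(5,a) = {2,3,4,5}; δ(6,a) = {2,3}.
Union: {1,2,3,4,5,6}.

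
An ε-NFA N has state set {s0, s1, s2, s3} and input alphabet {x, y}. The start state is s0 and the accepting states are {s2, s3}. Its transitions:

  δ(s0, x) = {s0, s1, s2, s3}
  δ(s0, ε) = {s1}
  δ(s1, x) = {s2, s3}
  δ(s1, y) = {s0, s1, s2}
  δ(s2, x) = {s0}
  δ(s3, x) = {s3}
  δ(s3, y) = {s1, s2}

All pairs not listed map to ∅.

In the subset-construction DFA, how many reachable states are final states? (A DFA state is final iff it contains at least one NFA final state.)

Start state of the DFA: {s0, s1} (ε-closure of the NFA start).
{s0, s1} --x--> {s0, s1, s2, s3}  [new]
{s0, s1} --y--> {s0, s1, s2}  [new]
{s0, s1, s2, s3} --x--> {s0, s1, s2, s3}  [seen]
{s0, s1, s2, s3} --y--> {s0, s1, s2}  [seen]
{s0, s1, s2} --x--> {s0, s1, s2, s3}  [seen]
{s0, s1, s2} --y--> {s0, s1, s2}  [seen]
Reachable DFA states: {s0, s1}, {s0, s1, s2, s3}, {s0, s1, s2}.
Accepting DFA states (contain an NFA accepting state): {s0, s1, s2, s3}, {s0, s1, s2}.

2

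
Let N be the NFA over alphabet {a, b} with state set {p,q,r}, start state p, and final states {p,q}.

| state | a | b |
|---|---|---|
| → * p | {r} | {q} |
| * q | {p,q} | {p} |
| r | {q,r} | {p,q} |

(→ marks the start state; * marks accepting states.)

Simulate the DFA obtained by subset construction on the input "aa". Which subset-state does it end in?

Start: {p}.
δ(p,a) = {r}.
Union: {r}.
After a: {r}.
δ(r,a) = {q,r}.
Union: {q,r}.
After a: {q,r}.

{q,r}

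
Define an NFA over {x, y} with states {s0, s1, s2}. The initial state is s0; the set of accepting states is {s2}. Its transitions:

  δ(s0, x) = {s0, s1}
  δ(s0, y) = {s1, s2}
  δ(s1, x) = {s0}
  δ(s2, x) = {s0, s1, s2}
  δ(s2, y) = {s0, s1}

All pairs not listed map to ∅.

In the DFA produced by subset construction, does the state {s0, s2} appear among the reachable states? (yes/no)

no

Start state of the DFA: {s0}.
{s0} --x--> {s0, s1}  [new]
{s0} --y--> {s1, s2}  [new]
{s0, s1} --x--> {s0, s1}  [seen]
{s0, s1} --y--> {s1, s2}  [seen]
{s1, s2} --x--> {s0, s1, s2}  [new]
{s1, s2} --y--> {s0, s1}  [seen]
{s0, s1, s2} --x--> {s0, s1, s2}  [seen]
{s0, s1, s2} --y--> {s0, s1, s2}  [seen]
Reachable DFA states: {s0}, {s0, s1}, {s1, s2}, {s0, s1, s2}.
{s0, s2} is not among them.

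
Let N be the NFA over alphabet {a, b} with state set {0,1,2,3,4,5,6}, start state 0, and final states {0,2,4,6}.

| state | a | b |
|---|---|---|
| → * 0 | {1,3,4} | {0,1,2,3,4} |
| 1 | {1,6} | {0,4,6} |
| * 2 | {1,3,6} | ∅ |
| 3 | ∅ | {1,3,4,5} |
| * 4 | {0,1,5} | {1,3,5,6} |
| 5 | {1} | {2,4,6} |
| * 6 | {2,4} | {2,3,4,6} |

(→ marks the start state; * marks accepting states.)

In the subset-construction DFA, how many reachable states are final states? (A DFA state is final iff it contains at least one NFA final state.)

8

Start state of the DFA: {0}.
{0} --a--> {1,3,4}  [new]
{0} --b--> {0,1,2,3,4}  [new]
{1,3,4} --a--> {0,1,5,6}  [new]
{1,3,4} --b--> {0,1,3,4,5,6}  [new]
{0,1,2,3,4} --a--> {0,1,3,4,5,6}  [seen]
{0,1,2,3,4} --b--> {0,1,2,3,4,5,6}  [new]
{0,1,5,6} --a--> {1,2,3,4,6}  [new]
{0,1,5,6} --b--> {0,1,2,3,4,6}  [new]
{0,1,3,4,5,6} --a--> {0,1,2,3,4,5,6}  [seen]
{0,1,3,4,5,6} --b--> {0,1,2,3,4,5,6}  [seen]
{0,1,2,3,4,5,6} --a--> {0,1,2,3,4,5,6}  [seen]
{0,1,2,3,4,5,6} --b--> {0,1,2,3,4,5,6}  [seen]
{1,2,3,4,6} --a--> {0,1,2,3,4,5,6}  [seen]
{1,2,3,4,6} --b--> {0,1,2,3,4,5,6}  [seen]
{0,1,2,3,4,6} --a--> {0,1,2,3,4,5,6}  [seen]
{0,1,2,3,4,6} --b--> {0,1,2,3,4,5,6}  [seen]
Reachable DFA states: {0}, {1,3,4}, {0,1,2,3,4}, {0,1,5,6}, {0,1,3,4,5,6}, {0,1,2,3,4,5,6}, {1,2,3,4,6}, {0,1,2,3,4,6}.
Accepting DFA states (contain an NFA accepting state): {0}, {1,3,4}, {0,1,2,3,4}, {0,1,5,6}, {0,1,3,4,5,6}, {0,1,2,3,4,5,6}, {1,2,3,4,6}, {0,1,2,3,4,6}.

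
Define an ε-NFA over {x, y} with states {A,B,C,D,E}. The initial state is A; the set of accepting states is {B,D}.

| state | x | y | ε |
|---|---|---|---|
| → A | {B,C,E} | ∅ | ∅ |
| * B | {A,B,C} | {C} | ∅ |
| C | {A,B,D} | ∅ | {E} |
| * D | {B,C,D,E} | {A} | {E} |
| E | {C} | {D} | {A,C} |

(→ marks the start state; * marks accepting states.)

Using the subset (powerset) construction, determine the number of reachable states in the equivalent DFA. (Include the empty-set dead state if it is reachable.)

Start state of the DFA: {A} (ε-closure of the NFA start).
{A} --x--> {A,B,C,E}  [new]
{A} --y--> ∅  [new]
{A,B,C,E} --x--> {A,B,C,D,E}  [new]
{A,B,C,E} --y--> {A,C,D,E}  [new]
∅ --x--> ∅  [seen]
∅ --y--> ∅  [seen]
{A,B,C,D,E} --x--> {A,B,C,D,E}  [seen]
{A,B,C,D,E} --y--> {A,C,D,E}  [seen]
{A,C,D,E} --x--> {A,B,C,D,E}  [seen]
{A,C,D,E} --y--> {A,C,D,E}  [seen]
Reachable DFA states: {A}, {A,B,C,E}, ∅, {A,B,C,D,E}, {A,C,D,E}.

5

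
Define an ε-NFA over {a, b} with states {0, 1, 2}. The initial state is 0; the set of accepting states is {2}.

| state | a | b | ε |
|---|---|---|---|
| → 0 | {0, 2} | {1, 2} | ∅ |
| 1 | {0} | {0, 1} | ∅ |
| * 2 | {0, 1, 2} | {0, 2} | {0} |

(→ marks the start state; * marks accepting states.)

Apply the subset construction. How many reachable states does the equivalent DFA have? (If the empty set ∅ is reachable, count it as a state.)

3

Start state of the DFA: {0} (ε-closure of the NFA start).
{0} --a--> {0, 2}  [new]
{0} --b--> {0, 1, 2}  [new]
{0, 2} --a--> {0, 1, 2}  [seen]
{0, 2} --b--> {0, 1, 2}  [seen]
{0, 1, 2} --a--> {0, 1, 2}  [seen]
{0, 1, 2} --b--> {0, 1, 2}  [seen]
Reachable DFA states: {0}, {0, 2}, {0, 1, 2}.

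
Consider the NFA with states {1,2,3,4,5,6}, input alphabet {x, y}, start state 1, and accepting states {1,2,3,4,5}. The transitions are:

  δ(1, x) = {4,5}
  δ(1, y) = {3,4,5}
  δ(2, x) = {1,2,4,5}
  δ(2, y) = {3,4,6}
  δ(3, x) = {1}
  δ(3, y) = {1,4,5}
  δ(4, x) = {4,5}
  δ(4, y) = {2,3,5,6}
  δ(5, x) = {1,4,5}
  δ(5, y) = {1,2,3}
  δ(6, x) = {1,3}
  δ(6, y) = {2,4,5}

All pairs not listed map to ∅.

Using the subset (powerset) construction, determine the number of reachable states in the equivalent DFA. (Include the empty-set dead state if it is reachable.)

8

Start state of the DFA: {1}.
{1} --x--> {4,5}  [new]
{1} --y--> {3,4,5}  [new]
{4,5} --x--> {1,4,5}  [new]
{4,5} --y--> {1,2,3,5,6}  [new]
{3,4,5} --x--> {1,4,5}  [seen]
{3,4,5} --y--> {1,2,3,4,5,6}  [new]
{1,4,5} --x--> {1,4,5}  [seen]
{1,4,5} --y--> {1,2,3,4,5,6}  [seen]
{1,2,3,5,6} --x--> {1,2,3,4,5}  [new]
{1,2,3,5,6} --y--> {1,2,3,4,5,6}  [seen]
{1,2,3,4,5,6} --x--> {1,2,3,4,5}  [seen]
{1,2,3,4,5,6} --y--> {1,2,3,4,5,6}  [seen]
{1,2,3,4,5} --x--> {1,2,4,5}  [new]
{1,2,3,4,5} --y--> {1,2,3,4,5,6}  [seen]
{1,2,4,5} --x--> {1,2,4,5}  [seen]
{1,2,4,5} --y--> {1,2,3,4,5,6}  [seen]
Reachable DFA states: {1}, {4,5}, {3,4,5}, {1,4,5}, {1,2,3,5,6}, {1,2,3,4,5,6}, {1,2,3,4,5}, {1,2,4,5}.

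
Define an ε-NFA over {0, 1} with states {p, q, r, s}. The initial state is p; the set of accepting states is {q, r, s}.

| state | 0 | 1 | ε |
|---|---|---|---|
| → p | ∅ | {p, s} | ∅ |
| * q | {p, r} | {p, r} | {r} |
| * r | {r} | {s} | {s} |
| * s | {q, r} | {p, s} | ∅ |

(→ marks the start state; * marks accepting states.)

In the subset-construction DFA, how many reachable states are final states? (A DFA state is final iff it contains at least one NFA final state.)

4

Start state of the DFA: {p} (ε-closure of the NFA start).
{p} --0--> ∅  [new]
{p} --1--> {p, s}  [new]
∅ --0--> ∅  [seen]
∅ --1--> ∅  [seen]
{p, s} --0--> {q, r, s}  [new]
{p, s} --1--> {p, s}  [seen]
{q, r, s} --0--> {p, q, r, s}  [new]
{q, r, s} --1--> {p, r, s}  [new]
{p, q, r, s} --0--> {p, q, r, s}  [seen]
{p, q, r, s} --1--> {p, r, s}  [seen]
{p, r, s} --0--> {q, r, s}  [seen]
{p, r, s} --1--> {p, s}  [seen]
Reachable DFA states: {p}, ∅, {p, s}, {q, r, s}, {p, q, r, s}, {p, r, s}.
Accepting DFA states (contain an NFA accepting state): {p, s}, {q, r, s}, {p, q, r, s}, {p, r, s}.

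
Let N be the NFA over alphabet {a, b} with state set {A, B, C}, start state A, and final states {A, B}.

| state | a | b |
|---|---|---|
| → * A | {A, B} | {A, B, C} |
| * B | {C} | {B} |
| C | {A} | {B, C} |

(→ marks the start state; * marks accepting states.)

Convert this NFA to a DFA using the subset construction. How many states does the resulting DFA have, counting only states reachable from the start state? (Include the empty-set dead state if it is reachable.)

3

Start state of the DFA: {A}.
{A} --a--> {A, B}  [new]
{A} --b--> {A, B, C}  [new]
{A, B} --a--> {A, B, C}  [seen]
{A, B} --b--> {A, B, C}  [seen]
{A, B, C} --a--> {A, B, C}  [seen]
{A, B, C} --b--> {A, B, C}  [seen]
Reachable DFA states: {A}, {A, B}, {A, B, C}.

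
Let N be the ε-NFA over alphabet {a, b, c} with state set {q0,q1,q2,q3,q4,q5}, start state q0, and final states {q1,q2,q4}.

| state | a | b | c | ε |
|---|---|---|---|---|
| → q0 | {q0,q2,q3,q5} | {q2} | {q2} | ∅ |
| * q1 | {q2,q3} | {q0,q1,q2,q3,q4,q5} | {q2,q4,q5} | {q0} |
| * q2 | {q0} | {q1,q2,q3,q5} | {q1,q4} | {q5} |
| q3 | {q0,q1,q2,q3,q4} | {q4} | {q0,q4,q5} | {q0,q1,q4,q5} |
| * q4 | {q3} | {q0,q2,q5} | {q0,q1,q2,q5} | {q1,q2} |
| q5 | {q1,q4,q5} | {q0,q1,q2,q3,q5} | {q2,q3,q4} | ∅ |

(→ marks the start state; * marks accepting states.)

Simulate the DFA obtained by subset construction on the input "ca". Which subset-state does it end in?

Start: {q0}.
δ(q0,c) = {q2}.
Union: {q2}.
ε-closure gives {q2,q5}.
After c: {q2,q5}.
δ(q2,a) = {q0}; δ(q5,a) = {q1,q4,q5}.
Union: {q0,q1,q4,q5}.
ε-closure gives {q0,q1,q2,q4,q5}.
After a: {q0,q1,q2,q4,q5}.

{q0,q1,q2,q4,q5}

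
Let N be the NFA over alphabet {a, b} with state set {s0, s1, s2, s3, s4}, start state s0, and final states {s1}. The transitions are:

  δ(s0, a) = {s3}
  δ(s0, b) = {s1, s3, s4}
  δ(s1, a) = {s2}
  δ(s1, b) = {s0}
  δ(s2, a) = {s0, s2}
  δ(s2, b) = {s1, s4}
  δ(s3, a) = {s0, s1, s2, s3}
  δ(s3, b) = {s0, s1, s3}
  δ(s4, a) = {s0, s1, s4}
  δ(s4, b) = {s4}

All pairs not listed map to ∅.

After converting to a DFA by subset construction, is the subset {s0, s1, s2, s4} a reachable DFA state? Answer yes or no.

Start state of the DFA: {s0}.
{s0} --a--> {s3}  [new]
{s0} --b--> {s1, s3, s4}  [new]
{s3} --a--> {s0, s1, s2, s3}  [new]
{s3} --b--> {s0, s1, s3}  [new]
{s1, s3, s4} --a--> {s0, s1, s2, s3, s4}  [new]
{s1, s3, s4} --b--> {s0, s1, s3, s4}  [new]
{s0, s1, s2, s3} --a--> {s0, s1, s2, s3}  [seen]
{s0, s1, s2, s3} --b--> {s0, s1, s3, s4}  [seen]
{s0, s1, s3} --a--> {s0, s1, s2, s3}  [seen]
{s0, s1, s3} --b--> {s0, s1, s3, s4}  [seen]
{s0, s1, s2, s3, s4} --a--> {s0, s1, s2, s3, s4}  [seen]
{s0, s1, s2, s3, s4} --b--> {s0, s1, s3, s4}  [seen]
{s0, s1, s3, s4} --a--> {s0, s1, s2, s3, s4}  [seen]
{s0, s1, s3, s4} --b--> {s0, s1, s3, s4}  [seen]
Reachable DFA states: {s0}, {s3}, {s1, s3, s4}, {s0, s1, s2, s3}, {s0, s1, s3}, {s0, s1, s2, s3, s4}, {s0, s1, s3, s4}.
{s0, s1, s2, s4} is not among them.

no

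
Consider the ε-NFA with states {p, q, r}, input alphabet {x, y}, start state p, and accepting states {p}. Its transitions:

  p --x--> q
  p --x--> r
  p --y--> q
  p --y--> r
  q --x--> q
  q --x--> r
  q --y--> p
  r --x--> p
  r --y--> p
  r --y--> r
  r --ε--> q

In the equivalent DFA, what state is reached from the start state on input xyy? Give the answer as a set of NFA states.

{p, q, r}

Start: {p}.
δ(p,x) = {q, r}.
Union: {q, r}.
After x: {q, r}.
δ(q,y) = {p}; δ(r,y) = {p, r}.
Union: {p, r}.
ε-closure gives {p, q, r}.
After y: {p, q, r}.
δ(p,y) = {q, r}; δ(q,y) = {p}; δ(r,y) = {p, r}.
Union: {p, q, r}.
After y: {p, q, r}.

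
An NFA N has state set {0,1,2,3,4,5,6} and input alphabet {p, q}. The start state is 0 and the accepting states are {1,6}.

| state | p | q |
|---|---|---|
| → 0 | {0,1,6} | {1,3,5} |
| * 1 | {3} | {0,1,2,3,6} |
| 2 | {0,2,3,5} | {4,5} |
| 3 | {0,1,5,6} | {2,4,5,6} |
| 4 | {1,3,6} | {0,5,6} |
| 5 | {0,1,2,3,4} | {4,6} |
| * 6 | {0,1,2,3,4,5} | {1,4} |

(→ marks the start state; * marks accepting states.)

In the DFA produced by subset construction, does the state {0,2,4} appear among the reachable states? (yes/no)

Start state of the DFA: {0}.
{0} --p--> {0,1,6}  [new]
{0} --q--> {1,3,5}  [new]
{0,1,6} --p--> {0,1,2,3,4,5,6}  [new]
{0,1,6} --q--> {0,1,2,3,4,5,6}  [seen]
{1,3,5} --p--> {0,1,2,3,4,5,6}  [seen]
{1,3,5} --q--> {0,1,2,3,4,5,6}  [seen]
{0,1,2,3,4,5,6} --p--> {0,1,2,3,4,5,6}  [seen]
{0,1,2,3,4,5,6} --q--> {0,1,2,3,4,5,6}  [seen]
Reachable DFA states: {0}, {0,1,6}, {1,3,5}, {0,1,2,3,4,5,6}.
{0,2,4} is not among them.

no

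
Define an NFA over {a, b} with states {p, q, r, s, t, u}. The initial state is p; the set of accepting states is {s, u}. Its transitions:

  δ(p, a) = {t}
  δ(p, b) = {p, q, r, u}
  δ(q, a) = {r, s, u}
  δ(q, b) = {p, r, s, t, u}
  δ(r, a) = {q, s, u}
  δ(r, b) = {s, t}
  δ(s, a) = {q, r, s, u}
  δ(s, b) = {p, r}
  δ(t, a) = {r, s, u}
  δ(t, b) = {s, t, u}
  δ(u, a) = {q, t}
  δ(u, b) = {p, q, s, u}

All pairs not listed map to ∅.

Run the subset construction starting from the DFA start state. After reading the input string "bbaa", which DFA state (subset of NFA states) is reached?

{q, r, s, t, u}

Start: {p}.
δ(p,b) = {p, q, r, u}.
Union: {p, q, r, u}.
After b: {p, q, r, u}.
δ(p,b) = {p, q, r, u}; δ(q,b) = {p, r, s, t, u}; δ(r,b) = {s, t}; δ(u,b) = {p, q, s, u}.
Union: {p, q, r, s, t, u}.
After b: {p, q, r, s, t, u}.
δ(p,a) = {t}; δ(q,a) = {r, s, u}; δ(r,a) = {q, s, u}; δ(s,a) = {q, r, s, u}; δ(t,a) = {r, s, u}; δ(u,a) = {q, t}.
Union: {q, r, s, t, u}.
After a: {q, r, s, t, u}.
δ(q,a) = {r, s, u}; δ(r,a) = {q, s, u}; δ(s,a) = {q, r, s, u}; δ(t,a) = {r, s, u}; δ(u,a) = {q, t}.
Union: {q, r, s, t, u}.
After a: {q, r, s, t, u}.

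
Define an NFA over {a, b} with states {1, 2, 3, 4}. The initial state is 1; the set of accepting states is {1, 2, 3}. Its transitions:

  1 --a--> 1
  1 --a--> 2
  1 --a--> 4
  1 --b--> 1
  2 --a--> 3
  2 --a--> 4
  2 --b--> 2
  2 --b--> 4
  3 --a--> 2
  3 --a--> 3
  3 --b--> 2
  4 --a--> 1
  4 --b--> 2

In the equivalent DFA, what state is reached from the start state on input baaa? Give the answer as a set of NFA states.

Start: {1}.
δ(1,b) = {1}.
Union: {1}.
After b: {1}.
δ(1,a) = {1, 2, 4}.
Union: {1, 2, 4}.
After a: {1, 2, 4}.
δ(1,a) = {1, 2, 4}; δ(2,a) = {3, 4}; δ(4,a) = {1}.
Union: {1, 2, 3, 4}.
After a: {1, 2, 3, 4}.
δ(1,a) = {1, 2, 4}; δ(2,a) = {3, 4}; δ(3,a) = {2, 3}; δ(4,a) = {1}.
Union: {1, 2, 3, 4}.
After a: {1, 2, 3, 4}.

{1, 2, 3, 4}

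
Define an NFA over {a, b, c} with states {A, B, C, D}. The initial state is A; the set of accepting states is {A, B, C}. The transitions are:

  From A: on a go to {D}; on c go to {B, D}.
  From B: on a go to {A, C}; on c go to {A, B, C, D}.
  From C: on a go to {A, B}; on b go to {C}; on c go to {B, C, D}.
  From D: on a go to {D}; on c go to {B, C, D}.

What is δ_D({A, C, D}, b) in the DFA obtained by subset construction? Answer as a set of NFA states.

{C}

δ(A,b) = ∅; δ(C,b) = {C}; δ(D,b) = ∅.
Union: {C}.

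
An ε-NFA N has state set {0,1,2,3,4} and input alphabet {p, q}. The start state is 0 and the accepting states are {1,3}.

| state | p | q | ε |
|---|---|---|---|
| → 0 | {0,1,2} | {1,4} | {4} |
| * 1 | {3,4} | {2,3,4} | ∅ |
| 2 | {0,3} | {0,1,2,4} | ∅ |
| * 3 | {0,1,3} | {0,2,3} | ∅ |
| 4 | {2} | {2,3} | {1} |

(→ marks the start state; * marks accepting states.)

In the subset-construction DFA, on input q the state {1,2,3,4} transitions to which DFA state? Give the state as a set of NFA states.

δ(1,q) = {2,3,4}; δ(2,q) = {0,1,2,4}; δ(3,q) = {0,2,3}; δ(4,q) = {2,3}.
Union: {0,1,2,3,4}.

{0,1,2,3,4}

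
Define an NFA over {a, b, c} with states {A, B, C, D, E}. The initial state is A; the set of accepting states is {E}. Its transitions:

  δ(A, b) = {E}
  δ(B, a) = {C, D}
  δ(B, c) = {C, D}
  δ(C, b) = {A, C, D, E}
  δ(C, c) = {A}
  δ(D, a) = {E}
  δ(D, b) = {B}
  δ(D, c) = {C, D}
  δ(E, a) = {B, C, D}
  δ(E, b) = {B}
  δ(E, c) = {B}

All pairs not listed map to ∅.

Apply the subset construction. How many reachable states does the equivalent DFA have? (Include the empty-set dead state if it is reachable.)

Start state of the DFA: {A}.
{A} --a--> ∅  [new]
{A} --b--> {E}  [new]
{A} --c--> ∅  [seen]
∅ --a--> ∅  [seen]
∅ --b--> ∅  [seen]
∅ --c--> ∅  [seen]
{E} --a--> {B, C, D}  [new]
{E} --b--> {B}  [new]
{E} --c--> {B}  [seen]
{B, C, D} --a--> {C, D, E}  [new]
{B, C, D} --b--> {A, B, C, D, E}  [new]
{B, C, D} --c--> {A, C, D}  [new]
{B} --a--> {C, D}  [new]
{B} --b--> ∅  [seen]
{B} --c--> {C, D}  [seen]
{C, D, E} --a--> {B, C, D, E}  [new]
{C, D, E} --b--> {A, B, C, D, E}  [seen]
{C, D, E} --c--> {A, B, C, D}  [new]
{A, B, C, D, E} --a--> {B, C, D, E}  [seen]
{A, B, C, D, E} --b--> {A, B, C, D, E}  [seen]
{A, B, C, D, E} --c--> {A, B, C, D}  [seen]
{A, C, D} --a--> {E}  [seen]
{A, C, D} --b--> {A, B, C, D, E}  [seen]
{A, C, D} --c--> {A, C, D}  [seen]
{C, D} --a--> {E}  [seen]
{C, D} --b--> {A, B, C, D, E}  [seen]
{C, D} --c--> {A, C, D}  [seen]
{B, C, D, E} --a--> {B, C, D, E}  [seen]
{B, C, D, E} --b--> {A, B, C, D, E}  [seen]
{B, C, D, E} --c--> {A, B, C, D}  [seen]
{A, B, C, D} --a--> {C, D, E}  [seen]
{A, B, C, D} --b--> {A, B, C, D, E}  [seen]
{A, B, C, D} --c--> {A, C, D}  [seen]
Reachable DFA states: {A}, ∅, {E}, {B, C, D}, {B}, {C, D, E}, {A, B, C, D, E}, {A, C, D}, {C, D}, {B, C, D, E}, {A, B, C, D}.

11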